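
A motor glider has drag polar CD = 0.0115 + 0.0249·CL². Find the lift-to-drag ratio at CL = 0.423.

L/D = 26.5

CD = 0.0115 + 0.0249 × 0.423² = 0.01596
L/D = CL/CD = 0.423 / 0.01596 = 26.5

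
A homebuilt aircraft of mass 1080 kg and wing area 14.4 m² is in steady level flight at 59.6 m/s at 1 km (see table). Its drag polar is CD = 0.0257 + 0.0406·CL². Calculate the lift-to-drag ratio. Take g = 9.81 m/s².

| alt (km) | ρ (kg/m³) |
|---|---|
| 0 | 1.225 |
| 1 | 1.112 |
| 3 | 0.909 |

L/D = 11.9

At 1 km, from the table: ρ = 1.112 kg/m³.
Level flight ⇒ L = W = m·g = 1080 × 9.81 = 10595 N.
q = ½ρv² = ½ × 1.112 × 59.6² = 1975 Pa.
CL = W/(q·S) = 10595 / (1975 × 14.4) = 0.3725.
CD = 0.0257 + 0.0406 × 0.3725² = 0.03133.
L/D = CL/CD = 0.3725 / 0.03133 = 11.9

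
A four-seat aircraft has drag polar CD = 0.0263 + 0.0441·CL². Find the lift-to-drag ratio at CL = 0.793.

CD = 0.0263 + 0.0441 × 0.793² = 0.05403
L/D = CL/CD = 0.793 / 0.05403 = 14.7

L/D = 14.7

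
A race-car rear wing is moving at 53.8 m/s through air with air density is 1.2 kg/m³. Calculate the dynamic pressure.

q = 1740 Pa

q = ½ρv² = ½ × 1.2 × 53.8² = 1740 Pa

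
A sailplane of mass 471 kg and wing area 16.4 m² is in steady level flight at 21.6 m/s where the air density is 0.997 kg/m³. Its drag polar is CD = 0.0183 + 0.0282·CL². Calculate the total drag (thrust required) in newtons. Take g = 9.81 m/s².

D = 228 N

In steady level flight, lift balances weight: W = mg = 471 × 9.81 = 4620.5 N.
Dynamic pressure q = 0.5 × 0.997 × 21.6² = 232.6 Pa.
CL = W/(q·S) = 4620.5 / (232.6 × 16.4) = 1.211.
CD = 0.0183 + 0.0282 × 1.211² = 0.05968.
D = q·S·CD = 232.6 × 16.4 × 0.05968 = 227.6 N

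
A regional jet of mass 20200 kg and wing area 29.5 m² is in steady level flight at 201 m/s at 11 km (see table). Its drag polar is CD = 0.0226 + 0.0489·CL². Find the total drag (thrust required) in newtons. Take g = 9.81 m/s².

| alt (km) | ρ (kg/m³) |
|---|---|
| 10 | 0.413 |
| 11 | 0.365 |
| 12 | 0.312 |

At 11 km, from the table: ρ = 0.365 kg/m³.
Level flight ⇒ L = W = m·g = 20200 × 9.81 = 1.9816×10^5 N.
q = ½ρv² = ½ × 0.365 × 201² = 7373 Pa.
Required CL = L/(qS) = 1.9816×10^5/(7373·29.5) = 0.9111.
CD = 0.0226 + 0.0489 × 0.9111² = 0.06319.
D = q·S·CD = 7373 × 29.5 × 0.06319 = 13740 N

D = 13700 N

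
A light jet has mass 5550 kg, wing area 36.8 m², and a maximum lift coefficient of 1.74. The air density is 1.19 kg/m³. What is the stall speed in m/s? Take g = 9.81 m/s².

Weight W = mg = 5550 × 9.81 = 54450 N.
V_stall = √(2W/(ρ·S·CL,max)) = √(2 × 54450 / (1.19 × 36.8 × 1.74))
V_stall = √1429 = 37.8 m/s

V_stall = 37.8 m/s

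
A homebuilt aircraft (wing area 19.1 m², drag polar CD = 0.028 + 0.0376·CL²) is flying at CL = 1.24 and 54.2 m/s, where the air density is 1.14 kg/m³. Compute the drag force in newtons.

D = 2740 N

CD = 0.028 + 0.0376 × 1.24² = 0.08581
D = ½ρv²S·CD = ½ × 1.14 × 54.2² × 19.1 × 0.08581 = 2740 N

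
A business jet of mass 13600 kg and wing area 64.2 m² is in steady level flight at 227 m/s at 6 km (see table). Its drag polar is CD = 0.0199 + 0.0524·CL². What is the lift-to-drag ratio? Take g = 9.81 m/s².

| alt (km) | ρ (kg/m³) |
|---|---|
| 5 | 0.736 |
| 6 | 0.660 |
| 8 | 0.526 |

L/D = 5.91

At 6 km, from the table: ρ = 0.660 kg/m³.
Weight W = mg = 13600 × 9.81 = 1.3342×10^5 N; in level flight L = W.
q = ½ρv² = ½ × 0.66 × 227² = 17000 Pa.
CL = W/(q·S) = 1.3342×10^5 / (17000 × 64.2) = 0.1222.
CD = 0.0199 + 0.0524 × 0.1222² = 0.02068.
L/D = CL/CD = 0.1222 / 0.02068 = 5.91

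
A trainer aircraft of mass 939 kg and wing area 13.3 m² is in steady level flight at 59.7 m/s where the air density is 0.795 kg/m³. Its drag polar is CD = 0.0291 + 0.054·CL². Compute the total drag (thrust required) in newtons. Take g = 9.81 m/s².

D = 791 N

Weight W = mg = 939 × 9.81 = 9211.6 N; in level flight L = W.
q = ½ρv² = ½ × 0.795 × 59.7² = 1417 Pa.
Required CL = L/(qS) = 9211.6/(1417·13.3) = 0.4889.
CD = 0.0291 + 0.054 × 0.4889² = 0.04201.
D = q·S·CD = 1417 × 13.3 × 0.04201 = 791.5 N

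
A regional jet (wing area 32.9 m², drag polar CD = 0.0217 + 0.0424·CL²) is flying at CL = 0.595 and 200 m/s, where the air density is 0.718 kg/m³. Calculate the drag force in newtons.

CD = 0.0217 + 0.0424 × 0.595² = 0.03671
D = ½ρv²S·CD = ½ × 0.718 × 200² × 32.9 × 0.03671 = 17300 N

D = 17300 N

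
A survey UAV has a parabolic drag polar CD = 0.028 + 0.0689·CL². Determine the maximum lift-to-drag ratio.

(L/D)max = 11.4

For CD = CD0 + K·CL², (L/D)max occurs at CL* = √(CD0/K) and equals 1/(2√(K·CD0)).
(L/D)max = 1/(2√(0.0689 × 0.028)) = 1/(2 × 0.04392) = 11.4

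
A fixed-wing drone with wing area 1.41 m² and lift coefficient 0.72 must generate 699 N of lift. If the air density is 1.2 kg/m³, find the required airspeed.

v = 33.9 m/s

L = ½ρv²S·CL ⇒ v = √(2L/(ρ·S·CL))
v = √(2 × 699 / (1.2 × 1.41 × 0.72)) = √1148 = 33.9 m/s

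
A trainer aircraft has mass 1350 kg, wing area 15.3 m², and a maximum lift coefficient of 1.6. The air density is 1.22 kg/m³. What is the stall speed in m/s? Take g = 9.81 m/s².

V_stall = 29.8 m/s

Stall occurs when L = W at CL,max. W = mg = 1350 × 9.81 = 13240 N.
V_stall = √(2W/(ρ·S·CL,max)) = √(2 × 13240 / (1.22 × 15.3 × 1.6))
V_stall = √886.9 = 29.8 m/s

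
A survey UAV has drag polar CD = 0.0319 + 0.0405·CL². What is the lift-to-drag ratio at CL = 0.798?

CD = 0.0319 + 0.0405 × 0.798² = 0.05769
L/D = CL/CD = 0.798 / 0.05769 = 13.8

L/D = 13.8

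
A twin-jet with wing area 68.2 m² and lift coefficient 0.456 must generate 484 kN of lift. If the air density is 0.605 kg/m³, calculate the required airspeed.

v = 227 m/s

L = ½ρv²S·CL ⇒ v = √(2L/(ρ·S·CL))
v = √(2 × 4.84×10^5 / (0.605 × 68.2 × 0.456)) = √51450 = 227 m/s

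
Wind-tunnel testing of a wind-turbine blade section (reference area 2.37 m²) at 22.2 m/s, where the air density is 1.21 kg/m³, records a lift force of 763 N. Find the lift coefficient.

CL = 1.08

From L = ½ρv²S·CL, rearranging gives CL = 2L/(ρv²S).
CL = 2 × 763 / (1.21 × 22.2² × 2.37) = 1.08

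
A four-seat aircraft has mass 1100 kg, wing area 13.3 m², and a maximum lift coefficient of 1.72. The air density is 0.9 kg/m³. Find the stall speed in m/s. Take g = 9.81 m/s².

At stall, lift equals weight: L = W = m·g = 1100 × 9.81 = 10790 N.
V_stall = √(2W/(ρ·S·CL,max)) = √(2 × 10790 / (0.9 × 13.3 × 1.72))
V_stall = √1048 = 32.4 m/s

V_stall = 32.4 m/s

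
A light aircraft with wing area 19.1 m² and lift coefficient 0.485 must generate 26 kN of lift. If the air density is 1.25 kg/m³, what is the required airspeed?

v = 67 m/s

L = ½ρv²S·CL ⇒ v = √(2L/(ρ·S·CL))
v = √(2 × 26000 / (1.25 × 19.1 × 0.485)) = √4491 = 67 m/s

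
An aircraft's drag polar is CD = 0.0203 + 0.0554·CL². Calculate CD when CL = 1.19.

CD = 0.0988

CD = 0.0203 + 0.0554 × 1.19² = 0.0203 + 0.07845 = 0.0988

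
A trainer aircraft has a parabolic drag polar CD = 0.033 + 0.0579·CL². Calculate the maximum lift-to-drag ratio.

For CD = CD0 + K·CL², (L/D)max occurs at CL* = √(CD0/K) and equals 1/(2√(K·CD0)).
(L/D)max = 1/(2√(0.0579 × 0.033)) = 1/(2 × 0.04371) = 11.4

(L/D)max = 11.4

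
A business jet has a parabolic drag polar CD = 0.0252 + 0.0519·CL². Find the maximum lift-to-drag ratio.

(L/D)max = 13.8

For CD = CD0 + K·CL², (L/D)max occurs at CL* = √(CD0/K) and equals 1/(2√(K·CD0)).
(L/D)max = 1/(2√(0.0519 × 0.0252)) = 1/(2 × 0.03616) = 13.8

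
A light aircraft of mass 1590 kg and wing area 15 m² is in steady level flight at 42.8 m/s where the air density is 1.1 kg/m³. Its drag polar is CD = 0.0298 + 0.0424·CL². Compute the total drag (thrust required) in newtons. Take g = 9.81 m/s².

D = 1130 N

In steady level flight, lift balances weight: W = mg = 1590 × 9.81 = 15598 N.
q = ½ρv² = ½ × 1.1 × 42.8² = 1008 Pa.
CL = W/(q·S) = 15598 / (1008 × 15) = 1.032.
CD = 0.0298 + 0.0424 × 1.032² = 0.07497.
D = q·S·CD = 1008 × 15 × 0.07497 = 1133 N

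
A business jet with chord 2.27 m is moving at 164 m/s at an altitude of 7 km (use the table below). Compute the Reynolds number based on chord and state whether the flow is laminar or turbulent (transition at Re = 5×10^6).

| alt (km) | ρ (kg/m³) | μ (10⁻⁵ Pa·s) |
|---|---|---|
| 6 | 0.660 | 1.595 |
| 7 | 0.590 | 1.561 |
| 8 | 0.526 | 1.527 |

At 7 km, from the table: ρ = 0.590 kg/m³, μ = 1.561×10⁻⁵ Pa·s.
Re = ρ·v·c/μ = 0.59 × 164 × 2.27 / (1.561×10⁻⁵) = 1.41×10^7
Since 1.41×10^7 > 5×10^6, the flow is turbulent.

Re = 1.41×10^7 (turbulent)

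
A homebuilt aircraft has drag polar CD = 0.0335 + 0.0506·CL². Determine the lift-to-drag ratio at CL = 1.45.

L/D = 10.4

CD = 0.0335 + 0.0506 × 1.45² = 0.1399
L/D = CL/CD = 1.45 / 0.1399 = 10.4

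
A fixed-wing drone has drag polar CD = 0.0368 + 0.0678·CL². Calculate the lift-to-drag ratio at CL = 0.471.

CD = 0.0368 + 0.0678 × 0.471² = 0.05184
L/D = CL/CD = 0.471 / 0.05184 = 9.09

L/D = 9.09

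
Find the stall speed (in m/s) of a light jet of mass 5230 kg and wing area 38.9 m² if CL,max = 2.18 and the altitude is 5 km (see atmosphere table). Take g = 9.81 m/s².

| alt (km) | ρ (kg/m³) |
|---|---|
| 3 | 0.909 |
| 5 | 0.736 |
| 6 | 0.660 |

V_stall = 40.5 m/s

At 5 km, from the table: ρ = 0.736 kg/m³.
At stall, lift equals weight: L = W = m·g = 5230 × 9.81 = 51310 N.
V_stall = √(2W/(ρ·S·CL,max)) = √(2 × 51310 / (0.736 × 38.9 × 2.18))
V_stall = √1644 = 40.5 m/s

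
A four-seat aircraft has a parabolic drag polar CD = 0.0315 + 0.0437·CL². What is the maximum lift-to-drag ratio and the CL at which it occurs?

(L/D)max = 13.5, at CL = 0.849

For CD = CD0 + K·CL², (L/D)max occurs at CL* = √(CD0/K) and equals 1/(2√(K·CD0)).
(L/D)max = 1/(2√(0.0437 × 0.0315)) = 1/(2 × 0.0371) = 13.5
CL* = √(0.0315/0.0437) = 0.849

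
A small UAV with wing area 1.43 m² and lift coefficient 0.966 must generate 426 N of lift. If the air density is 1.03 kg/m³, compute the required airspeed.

L = ½ρv²S·CL ⇒ v = √(2L/(ρ·S·CL))
v = √(2 × 426 / (1.03 × 1.43 × 0.966)) = √598.8 = 24.5 m/s

v = 24.5 m/s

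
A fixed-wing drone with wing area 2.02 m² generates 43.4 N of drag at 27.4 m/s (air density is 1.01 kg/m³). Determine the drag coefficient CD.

From D = ½ρv²S·CD, rearranging gives CD = 2D/(ρv²S).
CD = 2 × 43.4 / (1.01 × 27.4² × 2.02) = 0.0567

CD = 0.0567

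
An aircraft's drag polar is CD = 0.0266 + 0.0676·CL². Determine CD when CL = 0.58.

CD = 0.0493

CD = 0.0266 + 0.0676 × 0.58² = 0.0266 + 0.02274 = 0.0493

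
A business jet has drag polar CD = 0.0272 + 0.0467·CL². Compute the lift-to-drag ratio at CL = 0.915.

L/D = 13.8

CD = 0.0272 + 0.0467 × 0.915² = 0.0663
L/D = CL/CD = 0.915 / 0.0663 = 13.8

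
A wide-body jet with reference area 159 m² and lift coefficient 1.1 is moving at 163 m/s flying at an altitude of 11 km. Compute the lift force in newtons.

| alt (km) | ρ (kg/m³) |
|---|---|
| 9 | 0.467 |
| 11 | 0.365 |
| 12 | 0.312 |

At 11 km, from the table: ρ = 0.365 kg/m³.
Dynamic pressure q = ½ρv² = ½ × 0.365 × 163² = 4849 Pa.
L = q·S·CL = 4849 × 159 × 1.1 = 8.48×10^5 N ≈ 848 kN

L = 8.48×10^5 N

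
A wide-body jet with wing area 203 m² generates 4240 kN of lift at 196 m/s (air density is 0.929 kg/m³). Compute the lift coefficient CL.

CL = 1.17

From L = ½ρv²S·CL, rearranging gives CL = 2L/(ρv²S).
CL = 2 × 4.24×10^6 / (0.929 × 196² × 203) = 1.17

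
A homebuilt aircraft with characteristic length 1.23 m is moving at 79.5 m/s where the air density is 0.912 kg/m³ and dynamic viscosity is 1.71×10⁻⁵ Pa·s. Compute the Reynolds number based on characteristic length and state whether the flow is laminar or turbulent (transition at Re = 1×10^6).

Re = ρ·v·c/μ = 0.912 × 79.5 × 1.23 / (1.71×10⁻⁵) = 5.22×10^6
Since 5.22×10^6 > 1×10^6, the flow is turbulent.

Re = 5.22×10^6 (turbulent)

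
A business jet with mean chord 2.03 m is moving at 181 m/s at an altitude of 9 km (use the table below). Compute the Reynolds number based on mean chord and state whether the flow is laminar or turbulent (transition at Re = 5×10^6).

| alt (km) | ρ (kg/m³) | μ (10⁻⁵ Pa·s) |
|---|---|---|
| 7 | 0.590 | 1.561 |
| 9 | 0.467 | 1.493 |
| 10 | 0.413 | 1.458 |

Re = 1.15×10^7 (turbulent)

At 9 km, from the table: ρ = 0.467 kg/m³, μ = 1.493×10⁻⁵ Pa·s.
Re = ρ·v·c/μ = 0.467 × 181 × 2.03 / (1.493×10⁻⁵) = 1.15×10^7
Since 1.15×10^7 > 5×10^6, the flow is turbulent.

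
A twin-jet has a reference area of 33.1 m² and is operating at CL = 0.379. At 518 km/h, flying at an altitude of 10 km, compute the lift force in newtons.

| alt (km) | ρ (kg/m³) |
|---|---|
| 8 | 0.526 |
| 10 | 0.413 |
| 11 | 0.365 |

At 10 km, from the table: ρ = 0.413 kg/m³.
Convert speed: v = 518 km/h ÷ 3.6 = 143.9 m/s.
L = ½ρv²S·CL = ½ × 0.413 × 143.9² × 33.1 × 0.379 = 53600 N ≈ 53.6 kN

L = 53600 N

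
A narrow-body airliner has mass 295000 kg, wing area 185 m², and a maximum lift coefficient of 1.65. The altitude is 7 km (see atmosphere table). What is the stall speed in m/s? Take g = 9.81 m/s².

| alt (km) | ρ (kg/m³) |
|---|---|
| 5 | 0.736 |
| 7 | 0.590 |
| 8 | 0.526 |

At 7 km, from the table: ρ = 0.590 kg/m³.
Weight W = mg = 295000 × 9.81 = 2.894×10^6 N.
V_stall = √(2W/(ρ·S·CL,max)) = √(2 × 2.894×10^6 / (0.59 × 185 × 1.65))
V_stall = √32140 = 179 m/s

V_stall = 179 m/s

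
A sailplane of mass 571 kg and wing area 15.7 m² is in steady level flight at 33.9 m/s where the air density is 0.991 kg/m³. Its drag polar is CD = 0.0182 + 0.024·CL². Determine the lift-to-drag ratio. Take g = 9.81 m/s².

L/D = 22.7

Weight W = mg = 571 × 9.81 = 5601.5 N; in level flight L = W.
Dynamic pressure q = 0.5 × 0.991 × 33.9² = 569.4 Pa.
Required CL = L/(qS) = 5601.5/(569.4·15.7) = 0.6266.
CD = 0.0182 + 0.024 × 0.6266² = 0.02762.
L/D = CL/CD = 0.6266 / 0.02762 = 22.7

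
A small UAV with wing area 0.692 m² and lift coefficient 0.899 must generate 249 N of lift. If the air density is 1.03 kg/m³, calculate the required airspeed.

v = 27.9 m/s

L = ½ρv²S·CL ⇒ v = √(2L/(ρ·S·CL))
v = √(2 × 249 / (1.03 × 0.692 × 0.899)) = √777.2 = 27.9 m/s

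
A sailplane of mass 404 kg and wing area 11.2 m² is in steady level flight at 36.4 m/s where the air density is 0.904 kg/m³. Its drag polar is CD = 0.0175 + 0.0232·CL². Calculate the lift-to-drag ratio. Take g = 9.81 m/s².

L/D = 23.1

In steady level flight, lift balances weight: W = mg = 404 × 9.81 = 3963.2 N.
Dynamic pressure q = 0.5 × 0.904 × 36.4² = 598.9 Pa.
CL = 2W/(ρv²S) = 2×3963.2/(0.904×36.4²×11.2) = 0.5909.
CD = 0.0175 + 0.0232 × 0.5909² = 0.0256.
L/D = CL/CD = 0.5909 / 0.0256 = 23.1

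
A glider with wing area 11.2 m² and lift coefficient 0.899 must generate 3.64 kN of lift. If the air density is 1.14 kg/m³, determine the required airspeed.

L = ½ρv²S·CL ⇒ v = √(2L/(ρ·S·CL))
v = √(2 × 3640 / (1.14 × 11.2 × 0.899)) = √634.2 = 25.2 m/s

v = 25.2 m/s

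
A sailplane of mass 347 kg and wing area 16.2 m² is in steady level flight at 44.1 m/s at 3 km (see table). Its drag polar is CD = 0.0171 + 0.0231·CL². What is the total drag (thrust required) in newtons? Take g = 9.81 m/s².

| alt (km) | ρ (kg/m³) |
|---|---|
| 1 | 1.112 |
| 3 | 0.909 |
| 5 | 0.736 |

At 3 km, from the table: ρ = 0.909 kg/m³.
Level flight ⇒ L = W = m·g = 347 × 9.81 = 3404.1 N.
Dynamic pressure q = 0.5 × 0.909 × 44.1² = 883.9 Pa.
CL = 2W/(ρv²S) = 2×3404.1/(0.909×44.1²×16.2) = 0.2377.
CD = 0.0171 + 0.0231 × 0.2377² = 0.01841.
D = q·S·CD = 883.9 × 16.2 × 0.01841 = 263.6 N

D = 264 N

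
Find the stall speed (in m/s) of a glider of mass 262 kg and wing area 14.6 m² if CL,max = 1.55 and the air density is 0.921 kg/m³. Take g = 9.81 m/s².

V_stall = 15.7 m/s

Stall occurs when L = W at CL,max. W = mg = 262 × 9.81 = 2570 N.
V_stall = √(2W/(ρ·S·CL,max)) = √(2 × 2570 / (0.921 × 14.6 × 1.55))
V_stall = √246.6 = 15.7 m/s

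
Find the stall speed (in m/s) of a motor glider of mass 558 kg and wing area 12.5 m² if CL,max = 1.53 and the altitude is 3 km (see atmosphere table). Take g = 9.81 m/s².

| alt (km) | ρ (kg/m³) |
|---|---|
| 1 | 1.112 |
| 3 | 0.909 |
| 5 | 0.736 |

V_stall = 25.1 m/s

At 3 km, from the table: ρ = 0.909 kg/m³.
At stall, lift equals weight: L = W = m·g = 558 × 9.81 = 5474 N.
V_stall = √(2W/(ρ·S·CL,max)) = √(2 × 5474 / (0.909 × 12.5 × 1.53))
V_stall = √629.7 = 25.1 m/s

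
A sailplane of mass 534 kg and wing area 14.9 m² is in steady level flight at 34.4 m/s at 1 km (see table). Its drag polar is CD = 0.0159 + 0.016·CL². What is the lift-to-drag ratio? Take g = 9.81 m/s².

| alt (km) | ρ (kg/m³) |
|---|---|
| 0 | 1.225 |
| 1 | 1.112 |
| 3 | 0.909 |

At 1 km, from the table: ρ = 1.112 kg/m³.
In steady level flight, lift balances weight: W = mg = 534 × 9.81 = 5238.5 N.
q = ½ρv² = ½ × 1.112 × 34.4² = 657.9 Pa.
Required CL = L/(qS) = 5238.5/(657.9·14.9) = 0.5344.
CD = 0.0159 + 0.016 × 0.5344² = 0.02047.
L/D = CL/CD = 0.5344 / 0.02047 = 26.1

L/D = 26.1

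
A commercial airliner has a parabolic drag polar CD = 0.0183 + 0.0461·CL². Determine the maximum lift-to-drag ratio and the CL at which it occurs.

(L/D)max = 17.2, at CL = 0.63

For CD = CD0 + K·CL², (L/D)max occurs at CL* = √(CD0/K) and equals 1/(2√(K·CD0)).
(L/D)max = 1/(2√(0.0461 × 0.0183)) = 1/(2 × 0.02905) = 17.2
CL* = √(0.0183/0.0461) = 0.63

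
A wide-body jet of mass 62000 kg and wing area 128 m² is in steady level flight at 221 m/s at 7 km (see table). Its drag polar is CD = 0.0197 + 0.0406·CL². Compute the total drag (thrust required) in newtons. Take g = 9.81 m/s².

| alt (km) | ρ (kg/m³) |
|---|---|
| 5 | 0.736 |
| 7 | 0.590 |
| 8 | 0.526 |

At 7 km, from the table: ρ = 0.590 kg/m³.
Level flight ⇒ L = W = m·g = 62000 × 9.81 = 6.0822×10^5 N.
Dynamic pressure q = 0.5 × 0.59 × 221² = 14410 Pa.
CL = W/(q·S) = 6.0822×10^5 / (14410 × 128) = 0.3298.
CD = 0.0197 + 0.0406 × 0.3298² = 0.02412.
D = q·S·CD = 14410 × 128 × 0.02412 = 44480 N

D = 44500 N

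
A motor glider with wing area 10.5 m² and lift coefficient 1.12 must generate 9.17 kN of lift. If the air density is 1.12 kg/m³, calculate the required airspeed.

L = ½ρv²S·CL ⇒ v = √(2L/(ρ·S·CL))
v = √(2 × 9170 / (1.12 × 10.5 × 1.12)) = √1392 = 37.3 m/s

v = 37.3 m/s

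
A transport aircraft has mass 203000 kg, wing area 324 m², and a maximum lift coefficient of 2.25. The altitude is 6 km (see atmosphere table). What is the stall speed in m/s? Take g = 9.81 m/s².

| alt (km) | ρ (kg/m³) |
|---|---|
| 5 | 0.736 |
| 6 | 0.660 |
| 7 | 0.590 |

V_stall = 91 m/s

At 6 km, from the table: ρ = 0.660 kg/m³.
Stall occurs when L = W at CL,max. W = mg = 203000 × 9.81 = 1.991×10^6 N.
From L = ½ρV²S·CL,max = W: V_stall = √(2W/(ρSCL,max)) = √(2·1.991×10^6/(0.66·324·2.25))
V_stall = √8278 = 91 m/s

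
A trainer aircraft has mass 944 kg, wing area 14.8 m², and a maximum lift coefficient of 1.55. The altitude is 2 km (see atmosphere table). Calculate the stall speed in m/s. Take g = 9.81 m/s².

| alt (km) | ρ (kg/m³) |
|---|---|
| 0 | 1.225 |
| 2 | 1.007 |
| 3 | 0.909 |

At 2 km, from the table: ρ = 1.007 kg/m³.
Weight W = mg = 944 × 9.81 = 9261 N.
From L = ½ρV²S·CL,max = W: V_stall = √(2W/(ρSCL,max)) = √(2·9261/(1.007·14.8·1.55))
V_stall = √801.8 = 28.3 m/s

V_stall = 28.3 m/s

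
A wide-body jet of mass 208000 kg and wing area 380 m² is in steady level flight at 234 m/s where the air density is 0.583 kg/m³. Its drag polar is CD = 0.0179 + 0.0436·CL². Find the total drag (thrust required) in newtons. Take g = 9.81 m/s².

D = 1.38×10^5 N

Level flight ⇒ L = W = m·g = 208000 × 9.81 = 2.0405×10^6 N.
Dynamic pressure q = 0.5 × 0.583 × 234² = 15960 Pa.
Required CL = L/(qS) = 2.0405×10^6/(15960·380) = 0.3364.
CD = 0.0179 + 0.0436 × 0.3364² = 0.02283.
D = q·S·CD = 15960 × 380 × 0.02283 = 1.385×10^5 N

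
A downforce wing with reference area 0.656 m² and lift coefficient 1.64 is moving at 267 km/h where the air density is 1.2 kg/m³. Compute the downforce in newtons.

Convert speed: v = 267 km/h ÷ 3.6 = 74.17 m/s.
L = ½ρv²S·CL = ½ × 1.2 × 74.17² × 0.656 × 1.64 = 3550 N

L = 3550 N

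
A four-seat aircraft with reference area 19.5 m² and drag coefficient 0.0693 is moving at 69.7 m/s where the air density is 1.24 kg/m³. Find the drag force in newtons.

Dynamic pressure q = ½ρv² = ½ × 1.24 × 69.7² = 3012 Pa.
D = q·S·CD = 3012 × 19.5 × 0.0693 = 4070 N

D = 4070 N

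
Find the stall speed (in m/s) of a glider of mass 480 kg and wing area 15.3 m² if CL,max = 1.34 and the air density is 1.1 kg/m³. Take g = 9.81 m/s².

V_stall = 20.4 m/s

At stall, lift equals weight: L = W = m·g = 480 × 9.81 = 4709 N.
From L = ½ρV²S·CL,max = W: V_stall = √(2W/(ρSCL,max)) = √(2·4709/(1.1·15.3·1.34))
V_stall = √417.6 = 20.4 m/s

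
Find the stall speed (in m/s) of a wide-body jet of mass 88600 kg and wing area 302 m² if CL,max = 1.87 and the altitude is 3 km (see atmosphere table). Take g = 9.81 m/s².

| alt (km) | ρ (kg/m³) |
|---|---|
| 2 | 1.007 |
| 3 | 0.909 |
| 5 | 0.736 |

V_stall = 58.2 m/s

At 3 km, from the table: ρ = 0.909 kg/m³.
Weight W = mg = 88600 × 9.81 = 8.692×10^5 N.
From L = ½ρV²S·CL,max = W: V_stall = √(2W/(ρSCL,max)) = √(2·8.692×10^5/(0.909·302·1.87))
V_stall = √3386 = 58.2 m/s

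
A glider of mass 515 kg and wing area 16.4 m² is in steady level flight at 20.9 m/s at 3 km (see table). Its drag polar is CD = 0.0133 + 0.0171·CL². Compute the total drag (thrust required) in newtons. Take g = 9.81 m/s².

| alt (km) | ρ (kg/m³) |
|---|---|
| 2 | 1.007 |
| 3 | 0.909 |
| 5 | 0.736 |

At 3 km, from the table: ρ = 0.909 kg/m³.
Weight W = mg = 515 × 9.81 = 5052.2 N; in level flight L = W.
Dynamic pressure q = 0.5 × 0.909 × 20.9² = 198.5 Pa.
Required CL = L/(qS) = 5052.2/(198.5·16.4) = 1.552.
CD = 0.0133 + 0.0171 × 1.552² = 0.05447.
D = q·S·CD = 198.5 × 16.4 × 0.05447 = 177.4 N

D = 177 N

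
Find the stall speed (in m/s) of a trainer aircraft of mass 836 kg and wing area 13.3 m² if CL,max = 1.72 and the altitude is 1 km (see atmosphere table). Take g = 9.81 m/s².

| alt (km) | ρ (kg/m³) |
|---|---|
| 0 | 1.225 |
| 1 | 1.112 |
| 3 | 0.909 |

At 1 km, from the table: ρ = 1.112 kg/m³.
At stall, lift equals weight: L = W = m·g = 836 × 9.81 = 8201 N.
From L = ½ρV²S·CL,max = W: V_stall = √(2W/(ρSCL,max)) = √(2·8201/(1.112·13.3·1.72))
V_stall = √644.8 = 25.4 m/s

V_stall = 25.4 m/s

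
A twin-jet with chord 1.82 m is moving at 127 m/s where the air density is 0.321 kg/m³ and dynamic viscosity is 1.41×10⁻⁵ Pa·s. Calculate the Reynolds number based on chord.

Re = ρ·v·c/μ = 0.321 × 127 × 1.82 / (1.41×10⁻⁵) = 5.26×10^6

Re = 5.26×10^6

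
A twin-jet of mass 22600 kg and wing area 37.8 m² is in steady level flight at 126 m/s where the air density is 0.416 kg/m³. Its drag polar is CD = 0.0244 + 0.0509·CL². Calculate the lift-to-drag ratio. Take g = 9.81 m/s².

In steady level flight, lift balances weight: W = mg = 22600 × 9.81 = 2.2171×10^5 N.
q = ½ρv² = ½ × 0.416 × 126² = 3302 Pa.
CL = W/(q·S) = 2.2171×10^5 / (3302 × 37.8) = 1.776.
CD = 0.0244 + 0.0509 × 1.776² = 0.185.
L/D = CL/CD = 1.776 / 0.185 = 9.6

L/D = 9.6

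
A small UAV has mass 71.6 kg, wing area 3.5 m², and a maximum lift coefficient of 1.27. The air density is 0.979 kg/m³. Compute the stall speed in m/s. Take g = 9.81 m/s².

Weight W = mg = 71.6 × 9.81 = 702.4 N.
V_stall = √(2W/(ρ·S·CL,max)) = √(2 × 702.4 / (0.979 × 3.5 × 1.27))
V_stall = √322.8 = 18 m/s

V_stall = 18 m/s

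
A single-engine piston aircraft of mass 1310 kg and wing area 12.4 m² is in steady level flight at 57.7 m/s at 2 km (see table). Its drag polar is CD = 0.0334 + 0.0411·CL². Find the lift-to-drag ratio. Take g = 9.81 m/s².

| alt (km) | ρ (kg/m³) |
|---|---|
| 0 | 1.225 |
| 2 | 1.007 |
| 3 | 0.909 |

At 2 km, from the table: ρ = 1.007 kg/m³.
Weight W = mg = 1310 × 9.81 = 12851 N; in level flight L = W.
Dynamic pressure q = 0.5 × 1.007 × 57.7² = 1676 Pa.
CL = 2W/(ρv²S) = 2×12851/(1.007×57.7²×12.4) = 0.6183.
CD = 0.0334 + 0.0411 × 0.6183² = 0.04911.
L/D = CL/CD = 0.6183 / 0.04911 = 12.6

L/D = 12.6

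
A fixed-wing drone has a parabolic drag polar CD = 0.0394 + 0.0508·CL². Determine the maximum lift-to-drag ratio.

(L/D)max = 11.2

For CD = CD0 + K·CL², (L/D)max occurs at CL* = √(CD0/K) and equals 1/(2√(K·CD0)).
(L/D)max = 1/(2√(0.0508 × 0.0394)) = 1/(2 × 0.04474) = 11.2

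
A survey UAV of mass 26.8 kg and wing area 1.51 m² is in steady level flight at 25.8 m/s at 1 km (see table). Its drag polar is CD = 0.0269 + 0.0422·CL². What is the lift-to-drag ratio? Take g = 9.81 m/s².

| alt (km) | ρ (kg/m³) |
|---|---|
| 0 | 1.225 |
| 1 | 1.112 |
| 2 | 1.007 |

At 1 km, from the table: ρ = 1.112 kg/m³.
Weight W = mg = 26.8 × 9.81 = 262.91 N; in level flight L = W.
Dynamic pressure q = 0.5 × 1.112 × 25.8² = 370.1 Pa.
Required CL = L/(qS) = 262.91/(370.1·1.51) = 0.4704.
CD = 0.0269 + 0.0422 × 0.4704² = 0.03624.
L/D = CL/CD = 0.4704 / 0.03624 = 13

L/D = 13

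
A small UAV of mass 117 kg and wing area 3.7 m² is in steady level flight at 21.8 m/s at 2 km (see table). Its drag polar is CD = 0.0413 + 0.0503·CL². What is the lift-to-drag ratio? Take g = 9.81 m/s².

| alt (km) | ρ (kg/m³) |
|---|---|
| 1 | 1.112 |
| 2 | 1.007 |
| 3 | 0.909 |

L/D = 10.3

At 2 km, from the table: ρ = 1.007 kg/m³.
Level flight ⇒ L = W = m·g = 117 × 9.81 = 1147.8 N.
q = ½ρv² = ½ × 1.007 × 21.8² = 239.3 Pa.
CL = W/(q·S) = 1147.8 / (239.3 × 3.7) = 1.296.
CD = 0.0413 + 0.0503 × 1.296² = 0.1258.
L/D = CL/CD = 1.296 / 0.1258 = 10.3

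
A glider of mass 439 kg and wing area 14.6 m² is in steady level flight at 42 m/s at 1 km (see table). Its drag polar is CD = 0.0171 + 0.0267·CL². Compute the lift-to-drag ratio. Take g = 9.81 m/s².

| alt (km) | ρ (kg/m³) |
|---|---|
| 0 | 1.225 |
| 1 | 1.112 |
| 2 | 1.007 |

L/D = 15.4

At 1 km, from the table: ρ = 1.112 kg/m³.
Weight W = mg = 439 × 9.81 = 4306.6 N; in level flight L = W.
q = ½ρv² = ½ × 1.112 × 42² = 980.8 Pa.
Required CL = L/(qS) = 4306.6/(980.8·14.6) = 0.3008.
CD = 0.0171 + 0.0267 × 0.3008² = 0.01952.
L/D = CL/CD = 0.3008 / 0.01952 = 15.4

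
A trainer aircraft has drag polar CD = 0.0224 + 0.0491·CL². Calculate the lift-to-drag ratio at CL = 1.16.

CD = 0.0224 + 0.0491 × 1.16² = 0.08847
L/D = CL/CD = 1.16 / 0.08847 = 13.1

L/D = 13.1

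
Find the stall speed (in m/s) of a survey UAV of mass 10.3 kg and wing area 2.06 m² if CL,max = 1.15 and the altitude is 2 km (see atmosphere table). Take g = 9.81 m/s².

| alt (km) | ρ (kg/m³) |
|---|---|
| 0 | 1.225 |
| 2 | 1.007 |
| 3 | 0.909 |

At 2 km, from the table: ρ = 1.007 kg/m³.
Stall occurs when L = W at CL,max. W = mg = 10.3 × 9.81 = 101 N.
From L = ½ρV²S·CL,max = W: V_stall = √(2W/(ρSCL,max)) = √(2·101/(1.007·2.06·1.15))
V_stall = √84.71 = 9.2 m/s

V_stall = 9.2 m/s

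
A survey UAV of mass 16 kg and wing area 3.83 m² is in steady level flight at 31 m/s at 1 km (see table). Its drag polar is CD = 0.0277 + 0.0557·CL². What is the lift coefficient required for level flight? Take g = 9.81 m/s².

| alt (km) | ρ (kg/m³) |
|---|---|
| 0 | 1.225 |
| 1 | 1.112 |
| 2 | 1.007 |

CL = 0.0767

At 1 km, from the table: ρ = 1.112 kg/m³.
In steady level flight, lift balances weight: W = mg = 16 × 9.81 = 156.96 N.
Dynamic pressure q = 0.5 × 1.112 × 31² = 534.3 Pa.
CL = W/(q·S) = 156.96 / (534.3 × 3.83) = 0.0767.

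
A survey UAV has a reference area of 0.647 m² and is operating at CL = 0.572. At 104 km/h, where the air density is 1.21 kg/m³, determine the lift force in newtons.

Convert speed: v = 104 km/h ÷ 3.6 = 28.89 m/s.
L = ½ρv²S·CL = ½ × 1.21 × 28.89² × 0.647 × 0.572 = 187 N

L = 187 N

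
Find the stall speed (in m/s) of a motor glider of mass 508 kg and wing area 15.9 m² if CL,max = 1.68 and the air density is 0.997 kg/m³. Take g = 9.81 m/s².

At stall, lift equals weight: L = W = m·g = 508 × 9.81 = 4983 N.
V_stall = √(2W/(ρ·S·CL,max)) = √(2 × 4983 / (0.997 × 15.9 × 1.68))
V_stall = √374.2 = 19.3 m/s

V_stall = 19.3 m/s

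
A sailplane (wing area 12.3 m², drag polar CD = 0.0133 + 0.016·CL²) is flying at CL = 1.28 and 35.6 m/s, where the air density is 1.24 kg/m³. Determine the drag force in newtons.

D = 382 N

CD = 0.0133 + 0.016 × 1.28² = 0.03951
D = ½ρv²S·CD = ½ × 1.24 × 35.6² × 12.3 × 0.03951 = 382 N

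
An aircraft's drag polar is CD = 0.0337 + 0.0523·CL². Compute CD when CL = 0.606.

CD = 0.0529

CD = 0.0337 + 0.0523 × 0.606² = 0.0337 + 0.01921 = 0.0529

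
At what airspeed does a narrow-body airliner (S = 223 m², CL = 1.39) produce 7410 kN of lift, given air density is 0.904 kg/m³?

L = ½ρv²S·CL ⇒ v = √(2L/(ρ·S·CL))
v = √(2 × 7.41×10^6 / (0.904 × 223 × 1.39)) = √52890 = 230 m/s

v = 230 m/s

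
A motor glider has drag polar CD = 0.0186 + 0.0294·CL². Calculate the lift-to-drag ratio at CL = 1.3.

CD = 0.0186 + 0.0294 × 1.3² = 0.06829
L/D = CL/CD = 1.3 / 0.06829 = 19

L/D = 19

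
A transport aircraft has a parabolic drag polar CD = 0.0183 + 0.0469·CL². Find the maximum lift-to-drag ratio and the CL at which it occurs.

(L/D)max = 17.1, at CL = 0.625

For CD = CD0 + K·CL², (L/D)max occurs at CL* = √(CD0/K) and equals 1/(2√(K·CD0)).
(L/D)max = 1/(2√(0.0469 × 0.0183)) = 1/(2 × 0.0293) = 17.1
CL* = √(0.0183/0.0469) = 0.625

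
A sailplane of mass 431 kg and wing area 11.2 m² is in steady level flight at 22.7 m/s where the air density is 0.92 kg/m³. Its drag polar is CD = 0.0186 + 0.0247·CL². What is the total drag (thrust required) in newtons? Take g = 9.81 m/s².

In steady level flight, lift balances weight: W = mg = 431 × 9.81 = 4228.1 N.
Dynamic pressure q = 0.5 × 0.92 × 22.7² = 237 Pa.
CL = 2W/(ρv²S) = 2×4228.1/(0.92×22.7²×11.2) = 1.593.
CD = 0.0186 + 0.0247 × 1.593² = 0.08125.
D = q·S·CD = 237 × 11.2 × 0.08125 = 215.7 N

D = 216 N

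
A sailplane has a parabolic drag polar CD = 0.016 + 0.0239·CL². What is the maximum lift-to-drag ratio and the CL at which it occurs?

(L/D)max = 25.6, at CL = 0.818

For CD = CD0 + K·CL², (L/D)max occurs at CL* = √(CD0/K) and equals 1/(2√(K·CD0)).
(L/D)max = 1/(2√(0.0239 × 0.016)) = 1/(2 × 0.01956) = 25.6
CL* = √(0.016/0.0239) = 0.818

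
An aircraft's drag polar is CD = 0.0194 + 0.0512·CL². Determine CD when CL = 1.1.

CD = 0.0194 + 0.0512 × 1.1² = 0.0194 + 0.06195 = 0.0814

CD = 0.0814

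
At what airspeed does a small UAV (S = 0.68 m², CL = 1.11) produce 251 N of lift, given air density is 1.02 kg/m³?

L = ½ρv²S·CL ⇒ v = √(2L/(ρ·S·CL))
v = √(2 × 251 / (1.02 × 0.68 × 1.11)) = √652 = 25.5 m/s

v = 25.5 m/s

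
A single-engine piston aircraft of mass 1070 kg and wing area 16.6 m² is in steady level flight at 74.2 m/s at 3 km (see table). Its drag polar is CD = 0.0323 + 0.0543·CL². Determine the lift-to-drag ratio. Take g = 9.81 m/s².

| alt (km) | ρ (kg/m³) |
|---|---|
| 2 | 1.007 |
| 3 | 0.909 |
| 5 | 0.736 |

At 3 km, from the table: ρ = 0.909 kg/m³.
Level flight ⇒ L = W = m·g = 1070 × 9.81 = 10497 N.
Dynamic pressure q = 0.5 × 0.909 × 74.2² = 2502 Pa.
CL = W/(q·S) = 10497 / (2502 × 16.6) = 0.2527.
CD = 0.0323 + 0.0543 × 0.2527² = 0.03577.
L/D = CL/CD = 0.2527 / 0.03577 = 7.07

L/D = 7.07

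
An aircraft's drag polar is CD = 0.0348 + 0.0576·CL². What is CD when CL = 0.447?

CD = 0.0463

CD = 0.0348 + 0.0576 × 0.447² = 0.0348 + 0.01151 = 0.0463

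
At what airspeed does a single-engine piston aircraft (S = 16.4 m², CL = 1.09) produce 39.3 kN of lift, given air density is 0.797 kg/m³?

L = ½ρv²S·CL ⇒ v = √(2L/(ρ·S·CL))
v = √(2 × 39300 / (0.797 × 16.4 × 1.09)) = √5517 = 74.3 m/s

v = 74.3 m/s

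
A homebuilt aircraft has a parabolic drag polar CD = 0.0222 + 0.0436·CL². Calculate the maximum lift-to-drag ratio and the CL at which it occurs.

For CD = CD0 + K·CL², (L/D)max occurs at CL* = √(CD0/K) and equals 1/(2√(K·CD0)).
(L/D)max = 1/(2√(0.0436 × 0.0222)) = 1/(2 × 0.03111) = 16.1
CL* = √(0.0222/0.0436) = 0.714

(L/D)max = 16.1, at CL = 0.714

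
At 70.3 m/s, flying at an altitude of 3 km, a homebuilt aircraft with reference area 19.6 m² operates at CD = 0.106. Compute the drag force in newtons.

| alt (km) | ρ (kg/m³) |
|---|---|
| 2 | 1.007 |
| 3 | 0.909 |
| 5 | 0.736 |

At 3 km, from the table: ρ = 0.909 kg/m³.
D = ½ρv²S·CD = ½ × 0.909 × 70.3² × 19.6 × 0.106 = 4670 N

D = 4670 N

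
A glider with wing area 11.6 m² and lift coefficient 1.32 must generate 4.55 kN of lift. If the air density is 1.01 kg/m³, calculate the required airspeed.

v = 24.3 m/s

L = ½ρv²S·CL ⇒ v = √(2L/(ρ·S·CL))
v = √(2 × 4550 / (1.01 × 11.6 × 1.32)) = √588.4 = 24.3 m/s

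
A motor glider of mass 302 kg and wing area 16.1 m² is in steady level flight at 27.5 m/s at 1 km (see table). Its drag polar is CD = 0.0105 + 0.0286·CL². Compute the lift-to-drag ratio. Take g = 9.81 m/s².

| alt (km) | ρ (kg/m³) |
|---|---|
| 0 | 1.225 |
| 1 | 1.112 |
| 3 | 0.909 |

L/D = 27.4

At 1 km, from the table: ρ = 1.112 kg/m³.
Level flight ⇒ L = W = m·g = 302 × 9.81 = 2962.6 N.
q = ½ρv² = ½ × 1.112 × 27.5² = 420.5 Pa.
Required CL = L/(qS) = 2962.6/(420.5·16.1) = 0.4376.
CD = 0.0105 + 0.0286 × 0.4376² = 0.01598.
L/D = CL/CD = 0.4376 / 0.01598 = 27.4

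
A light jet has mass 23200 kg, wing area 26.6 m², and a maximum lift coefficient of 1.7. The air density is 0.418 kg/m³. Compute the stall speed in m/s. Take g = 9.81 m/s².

V_stall = 155 m/s

Weight W = mg = 23200 × 9.81 = 2.276×10^5 N.
V_stall = √(2W/(ρ·S·CL,max)) = √(2 × 2.276×10^5 / (0.418 × 26.6 × 1.7))
V_stall = √24080 = 155 m/s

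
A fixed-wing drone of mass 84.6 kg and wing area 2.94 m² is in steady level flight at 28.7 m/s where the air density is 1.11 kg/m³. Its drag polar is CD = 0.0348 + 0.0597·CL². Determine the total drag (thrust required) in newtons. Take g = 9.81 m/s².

D = 77.4 N

Weight W = mg = 84.6 × 9.81 = 829.93 N; in level flight L = W.
Dynamic pressure q = 0.5 × 1.11 × 28.7² = 457.1 Pa.
CL = W/(q·S) = 829.93 / (457.1 × 2.94) = 0.6175.
CD = 0.0348 + 0.0597 × 0.6175² = 0.05756.
D = q·S·CD = 457.1 × 2.94 × 0.05756 = 77.37 N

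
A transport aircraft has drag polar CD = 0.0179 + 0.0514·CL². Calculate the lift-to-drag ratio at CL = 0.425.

L/D = 15.6

CD = 0.0179 + 0.0514 × 0.425² = 0.02718
L/D = CL/CD = 0.425 / 0.02718 = 15.6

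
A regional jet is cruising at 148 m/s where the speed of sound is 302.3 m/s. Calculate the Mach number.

M = v/a = 148 / 302.3 = 0.49

M = 0.49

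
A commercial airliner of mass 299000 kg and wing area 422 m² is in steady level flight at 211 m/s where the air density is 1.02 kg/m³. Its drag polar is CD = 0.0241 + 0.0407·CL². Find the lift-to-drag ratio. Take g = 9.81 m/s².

L/D = 11

Level flight ⇒ L = W = m·g = 299000 × 9.81 = 2.9332×10^6 N.
Dynamic pressure q = 0.5 × 1.02 × 211² = 22710 Pa.
Required CL = L/(qS) = 2.9332×10^6/(22710·422) = 0.3061.
CD = 0.0241 + 0.0407 × 0.3061² = 0.02791.
L/D = CL/CD = 0.3061 / 0.02791 = 11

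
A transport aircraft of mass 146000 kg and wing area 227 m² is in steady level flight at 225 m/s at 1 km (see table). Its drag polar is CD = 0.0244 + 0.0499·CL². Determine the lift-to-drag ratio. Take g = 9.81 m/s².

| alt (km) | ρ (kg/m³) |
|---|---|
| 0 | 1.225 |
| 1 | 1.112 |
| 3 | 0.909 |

L/D = 8.33

At 1 km, from the table: ρ = 1.112 kg/m³.
Weight W = mg = 146000 × 9.81 = 1.4323×10^6 N; in level flight L = W.
q = ½ρv² = ½ × 1.112 × 225² = 28150 Pa.
Required CL = L/(qS) = 1.4323×10^6/(28150·227) = 0.2242.
CD = 0.0244 + 0.0499 × 0.2242² = 0.02691.
L/D = CL/CD = 0.2242 / 0.02691 = 8.33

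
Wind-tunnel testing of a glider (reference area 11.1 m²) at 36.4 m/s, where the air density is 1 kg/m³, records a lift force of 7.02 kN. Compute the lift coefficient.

From L = ½ρv²S·CL, rearranging gives CL = 2L/(ρv²S).
CL = 2 × 7020 / (1 × 36.4² × 11.1) = 0.955

CL = 0.955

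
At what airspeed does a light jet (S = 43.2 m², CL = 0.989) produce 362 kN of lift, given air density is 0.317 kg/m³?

L = ½ρv²S·CL ⇒ v = √(2L/(ρ·S·CL))
v = √(2 × 3.62×10^5 / (0.317 × 43.2 × 0.989)) = √53460 = 231 m/s

v = 231 m/s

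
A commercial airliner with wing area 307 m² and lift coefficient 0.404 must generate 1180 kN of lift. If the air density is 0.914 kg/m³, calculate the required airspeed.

L = ½ρv²S·CL ⇒ v = √(2L/(ρ·S·CL))
v = √(2 × 1.18×10^6 / (0.914 × 307 × 0.404)) = √20820 = 144 m/s

v = 144 m/s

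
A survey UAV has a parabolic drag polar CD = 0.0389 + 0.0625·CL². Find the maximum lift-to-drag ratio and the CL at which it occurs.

For CD = CD0 + K·CL², (L/D)max occurs at CL* = √(CD0/K) and equals 1/(2√(K·CD0)).
(L/D)max = 1/(2√(0.0625 × 0.0389)) = 1/(2 × 0.04931) = 10.1
CL* = √(0.0389/0.0625) = 0.789

(L/D)max = 10.1, at CL = 0.789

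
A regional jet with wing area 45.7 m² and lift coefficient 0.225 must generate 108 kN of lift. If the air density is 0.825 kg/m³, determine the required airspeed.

v = 160 m/s

L = ½ρv²S·CL ⇒ v = √(2L/(ρ·S·CL))
v = √(2 × 1.08×10^5 / (0.825 × 45.7 × 0.225)) = √25460 = 160 m/s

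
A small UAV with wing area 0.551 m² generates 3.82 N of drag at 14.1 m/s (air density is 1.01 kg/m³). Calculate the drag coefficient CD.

CD = 0.0691

From D = ½ρv²S·CD, rearranging gives CD = 2D/(ρv²S).
CD = 2 × 3.82 / (1.01 × 14.1² × 0.551) = 0.0691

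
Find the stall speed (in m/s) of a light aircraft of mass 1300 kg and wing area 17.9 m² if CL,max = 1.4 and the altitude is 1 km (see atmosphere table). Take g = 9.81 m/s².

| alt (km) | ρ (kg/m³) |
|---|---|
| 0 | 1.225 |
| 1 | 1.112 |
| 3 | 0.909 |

At 1 km, from the table: ρ = 1.112 kg/m³.
Stall occurs when L = W at CL,max. W = mg = 1300 × 9.81 = 12750 N.
From L = ½ρV²S·CL,max = W: V_stall = √(2W/(ρSCL,max)) = √(2·12750/(1.112·17.9·1.4))
V_stall = √915.3 = 30.3 m/s

V_stall = 30.3 m/s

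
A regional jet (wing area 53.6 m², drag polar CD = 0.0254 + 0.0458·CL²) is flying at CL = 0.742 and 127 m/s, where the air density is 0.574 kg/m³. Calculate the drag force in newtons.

CD = 0.0254 + 0.0458 × 0.742² = 0.05062
D = ½ρv²S·CD = ½ × 0.574 × 127² × 53.6 × 0.05062 = 12600 N

D = 12600 N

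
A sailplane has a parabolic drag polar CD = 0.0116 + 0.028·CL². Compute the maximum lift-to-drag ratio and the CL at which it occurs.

For CD = CD0 + K·CL², (L/D)max occurs at CL* = √(CD0/K) and equals 1/(2√(K·CD0)).
(L/D)max = 1/(2√(0.028 × 0.0116)) = 1/(2 × 0.01802) = 27.7
CL* = √(0.0116/0.028) = 0.644

(L/D)max = 27.7, at CL = 0.644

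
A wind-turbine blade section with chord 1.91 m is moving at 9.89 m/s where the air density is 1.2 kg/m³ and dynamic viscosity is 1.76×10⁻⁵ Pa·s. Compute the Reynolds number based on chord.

Re = ρ·v·c/μ = 1.2 × 9.89 × 1.91 / (1.76×10⁻⁵) = 1.29×10^6

Re = 1.29×10^6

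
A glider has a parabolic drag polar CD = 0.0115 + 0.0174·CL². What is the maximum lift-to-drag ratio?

(L/D)max = 35.3

For CD = CD0 + K·CL², (L/D)max occurs at CL* = √(CD0/K) and equals 1/(2√(K·CD0)).
(L/D)max = 1/(2√(0.0174 × 0.0115)) = 1/(2 × 0.01415) = 35.3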